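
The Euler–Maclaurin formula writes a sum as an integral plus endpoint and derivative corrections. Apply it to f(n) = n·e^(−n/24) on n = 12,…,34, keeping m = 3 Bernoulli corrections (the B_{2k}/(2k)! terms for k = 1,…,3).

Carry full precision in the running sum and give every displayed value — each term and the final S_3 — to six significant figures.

The integral term ∫_12^34 x·e^(−x/24) dx = 186.453.
Endpoint term: (f(12) + f(34))/2 = (7.27837 + 8.24572)/2 = 7.76204.
Integral + boundary = 194.215.
k=1: B_{2}/(2)! × [f^{(1)}(34) − f^{(1)}(12)] = 1/12 × (-0.101050 − 0.303265) = -0.0336930.
After k=1: 194.182.
k=2: B_{4}/(4)! × [f^{(3)}(34) − f^{(3)}(12)] = −1/720 × (0.000666652 − 0.00263251) = 2.73036e-06.
After k=2: 194.182.
k=3: B_{6}/(6)! × [f^{(5)}(34) − f^{(5)}(12)] = 1/30240 × (2.61934e-06 − 8.22660e-06) = -1.85425e-10.

S_3 ≈ 194.182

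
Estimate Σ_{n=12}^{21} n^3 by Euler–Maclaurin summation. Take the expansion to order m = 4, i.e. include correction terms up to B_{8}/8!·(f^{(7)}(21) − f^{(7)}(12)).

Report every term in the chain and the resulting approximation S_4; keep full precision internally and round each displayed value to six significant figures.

∫_12^21 x^3 dx evaluates to 43436.2.
½[f(12) + f(21)] = ½[1728.00 + 9261.00] = 5494.50.
Running total after boundary: 48930.8.
k=1: B_{2}/(2)! × [f^{(1)}(21) − f^{(1)}(12)] = 1/12 × (1323.00 − 432.000) = 74.2500.
Partial sum through k=1: 49005.0.
k=2: B_{4}/(4)! × [f^{(3)}(21) − f^{(3)}(12)] = −1/720 × (6.00000 − 6.00000) = 0.00000.
Partial sum through k=2: 49005.0.
k=3: B_{6}/(6)! × [f^{(5)}(21) − f^{(5)}(12)] = 1/30240 × (0.00000 − 0.00000) = 0.00000.
Partial sum through k=3: 49005.0.
k=4: B_{8}/(8)! × [f^{(7)}(21) − f^{(7)}(12)] = −1/1209600 × (0.00000 − 0.00000) = 0.00000.

S_4 ≈ 49005.0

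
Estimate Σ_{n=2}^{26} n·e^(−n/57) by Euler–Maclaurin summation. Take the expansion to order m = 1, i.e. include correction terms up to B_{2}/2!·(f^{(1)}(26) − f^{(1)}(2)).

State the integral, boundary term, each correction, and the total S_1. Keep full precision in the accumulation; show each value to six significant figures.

S_1 ≈ 258.049

Integral: ∫_2^26 x·e^(−x/57) dx = 248.894.
Boundary: ½(f(2) + f(26)) = ½(1.93104 + 16.4768) = 9.20394.
Integral + boundary = 258.098.
Correction k=1: B_{2}/2! · (f^{(1)}(26) − f^{(1)}(2)) = 1/12 · (0.344657 − 0.931643) = -0.0489155.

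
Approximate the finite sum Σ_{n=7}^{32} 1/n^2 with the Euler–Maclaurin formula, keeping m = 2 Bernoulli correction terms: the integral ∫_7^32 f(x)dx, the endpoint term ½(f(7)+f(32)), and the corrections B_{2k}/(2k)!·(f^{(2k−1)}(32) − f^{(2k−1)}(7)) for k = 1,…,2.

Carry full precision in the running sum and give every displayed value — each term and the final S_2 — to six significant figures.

S_2 ≈ 0.122778

∫_7^32 1/x^2 dx evaluates to 0.111607.
Endpoint term: (f(7) + f(32))/2 = (0.0204082 + 0.000976562)/2 = 0.0106924.
So far: 0.122300.
k=1: B_{2}/(2)! × [f^{(1)}(32) − f^{(1)}(7)] = 1/12 × (-6.10352e-05 − (-0.00583090)) = 0.000480822.
After k=1: 0.122780.
k=2: B_{4}/(4)! × [f^{(3)}(32) − f^{(3)}(7)] = −1/720 × (-7.15256e-07 − (-0.00142798)) = -1.98231e-06.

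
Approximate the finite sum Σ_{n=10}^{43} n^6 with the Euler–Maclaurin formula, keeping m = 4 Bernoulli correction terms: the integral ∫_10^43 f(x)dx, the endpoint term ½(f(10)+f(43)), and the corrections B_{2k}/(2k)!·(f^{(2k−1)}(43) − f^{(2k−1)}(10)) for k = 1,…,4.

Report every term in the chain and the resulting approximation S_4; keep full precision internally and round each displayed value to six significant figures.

S_4 ≈ 4.20644e+10

The integral term ∫_10^43 x^6 dx = 3.88298e+10.
Boundary: ½(f(10) + f(43)) = ½(1.00000e+06 + 6.32136e+09) = 3.16118e+09.
Running total after boundary: 4.19910e+10.
k=1: B_{2}/(2)! × [f^{(1)}(43) − f^{(1)}(10)] = 1/12 × (8.82051e+08 − 600000) = 7.34542e+07.
After k=1: 4.20644e+10.
k=2: B_{4}/(4)! × [f^{(3)}(43) − f^{(3)}(10)] = −1/720 × (9.54084e+06 − 120000) = -13084.5.
After k=2: 4.20644e+10.
k=3: B_{6}/(6)! × [f^{(5)}(43) − f^{(5)}(10)] = 1/30240 × (30960.0 − 7200.00) = 0.785714.
After k=3: 4.20644e+10.
k=4: B_{8}/(8)! × [f^{(7)}(43) − f^{(7)}(10)] = −1/1209600 × (0.00000 − 0.00000) = 0.00000.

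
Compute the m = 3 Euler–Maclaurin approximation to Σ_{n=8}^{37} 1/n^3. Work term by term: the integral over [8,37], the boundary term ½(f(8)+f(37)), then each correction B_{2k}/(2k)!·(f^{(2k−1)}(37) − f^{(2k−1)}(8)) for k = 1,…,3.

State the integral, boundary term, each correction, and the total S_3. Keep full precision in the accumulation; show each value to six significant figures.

∫_8^37 1/x^3 dx evaluates to 0.00744727.
Boundary: ½(f(8) + f(37)) = ½(0.00195312 + 1.97422e-05) = 0.000986434.
Integral + boundary = 0.00843370.
Correction k=1: B_{2}/2! · (f^{(1)}(37) − f^{(1)}(8)) = 1/12 · (-1.60072e-06 − (-0.000732422)) = 6.09018e-05.
Running total after k=1: 0.00849461.
Correction k=2: B_{4}/4! · (f^{(3)}(37) − f^{(3)}(8)) = −1/720 · (-2.33852e-08 − (-0.000228882)) = -3.17859e-07.
Running total after k=2: 0.00849429.
Correction k=3: B_{6}/6! · (f^{(5)}(37) − f^{(5)}(8)) = 1/30240 · (-7.17442e-10 − (-0.000150204)) = 4.96703e-09.

S_3 ≈ 0.00849429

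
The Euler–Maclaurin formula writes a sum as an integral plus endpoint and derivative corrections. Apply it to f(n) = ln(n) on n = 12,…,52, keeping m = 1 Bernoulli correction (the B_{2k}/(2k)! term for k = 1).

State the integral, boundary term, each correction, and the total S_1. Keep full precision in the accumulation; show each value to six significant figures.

The integral term ∫_12^52 ln(x) dx = 135.646.
½[f(12) + f(52)] = ½[2.48491 + 3.95124] = 3.21808.
Running total after boundary: 138.864.
Order-1 term: 1/12 · (0.0192308 − 0.0833333) = -0.00534188.

S_1 ≈ 138.859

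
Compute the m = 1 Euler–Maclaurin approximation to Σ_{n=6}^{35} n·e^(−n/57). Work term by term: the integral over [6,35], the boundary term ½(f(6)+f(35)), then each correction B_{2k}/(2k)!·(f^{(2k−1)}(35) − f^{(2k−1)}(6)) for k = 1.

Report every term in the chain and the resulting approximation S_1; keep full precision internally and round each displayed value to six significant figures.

The integral term ∫_6^35 x·e^(−x/57) dx = 394.357.
Endpoint term: (f(6) + f(35))/2 = (5.40053 + 18.9407)/2 = 12.1706.
Integral + boundary = 406.527.
Order-1 term: 1/12 · (0.208870 − 0.805342) = -0.0497060.

S_1 ≈ 406.478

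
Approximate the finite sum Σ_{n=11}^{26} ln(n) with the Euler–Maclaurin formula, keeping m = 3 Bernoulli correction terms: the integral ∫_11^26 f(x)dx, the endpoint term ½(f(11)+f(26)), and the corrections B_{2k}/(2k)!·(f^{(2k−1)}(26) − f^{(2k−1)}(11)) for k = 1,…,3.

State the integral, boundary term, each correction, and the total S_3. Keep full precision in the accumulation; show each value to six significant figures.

The integral term ∫_11^26 ln(x) dx = 43.3337.
Boundary: ½(f(11) + f(26)) = ½(2.39790 + 3.25810) = 2.82800.
So far: 46.1617.
k=1: B_{2}/(2)! × [f^{(1)}(26) − f^{(1)}(11)] = 1/12 × (0.0384615 − 0.0909091) = -0.00437063.
After k=1: 46.1573.
k=2: B_{4}/(4)! × [f^{(3)}(26) − f^{(3)}(11)] = −1/720 × (0.000113792 − 0.00150263) = 1.92894e-06.
After k=2: 46.1573.
k=3: B_{6}/(6)! × [f^{(5)}(26) − f^{(5)}(11)] = 1/30240 × (2.01997e-06 − 0.000149021) = -4.86115e-09.

S_3 ≈ 46.1573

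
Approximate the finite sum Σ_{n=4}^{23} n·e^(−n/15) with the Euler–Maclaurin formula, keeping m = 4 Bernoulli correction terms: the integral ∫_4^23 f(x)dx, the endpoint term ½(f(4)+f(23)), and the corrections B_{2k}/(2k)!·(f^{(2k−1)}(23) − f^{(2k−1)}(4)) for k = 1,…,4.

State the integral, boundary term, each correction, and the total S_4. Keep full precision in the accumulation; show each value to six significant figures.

S_4 ≈ 99.2323

The integral term ∫_4^23 x·e^(−x/15) dx = 95.2750.
½[f(4) + f(23)] = ½[3.06371 + 4.96375] = 4.01373.
So far: 99.2887.
k=1: B_{2}/(2)! × [f^{(1)}(23) − f^{(1)}(4)] = 1/12 × (-0.115101 − 0.561681) = -0.0563985.
After k=1: 99.2323.
k=2: B_{4}/(4)! × [f^{(3)}(23) − f^{(3)}(4)] = −1/720 × (0.00140679 − 0.00930461) = 1.09692e-05.
After k=2: 99.2323.
k=3: B_{6}/(6)! × [f^{(5)}(23) − f^{(5)}(4)] = 1/30240 × (1.47784e-05 − 7.16127e-05) = -1.87944e-09.
After k=3: 99.2323.
k=4: B_{8}/(8)! × [f^{(7)}(23) − f^{(7)}(4)] = −1/1209600 × (1.03575e-07 − 4.52763e-07) = 2.88680e-13.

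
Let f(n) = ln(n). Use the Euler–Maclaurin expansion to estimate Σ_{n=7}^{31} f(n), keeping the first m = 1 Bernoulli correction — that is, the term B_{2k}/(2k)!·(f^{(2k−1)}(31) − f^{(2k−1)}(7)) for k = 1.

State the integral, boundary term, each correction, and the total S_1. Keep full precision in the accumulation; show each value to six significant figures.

S_1 ≈ 71.5130

∫_7^31 ln(x) dx evaluates to 68.8322.
Endpoint term: (f(7) + f(31))/2 = (1.94591 + 3.43399)/2 = 2.68995.
So far: 71.5222.
Correction k=1: B_{2}/2! · (f^{(1)}(31) − f^{(1)}(7)) = 1/12 · (0.0322581 − 0.142857) = -0.00921659.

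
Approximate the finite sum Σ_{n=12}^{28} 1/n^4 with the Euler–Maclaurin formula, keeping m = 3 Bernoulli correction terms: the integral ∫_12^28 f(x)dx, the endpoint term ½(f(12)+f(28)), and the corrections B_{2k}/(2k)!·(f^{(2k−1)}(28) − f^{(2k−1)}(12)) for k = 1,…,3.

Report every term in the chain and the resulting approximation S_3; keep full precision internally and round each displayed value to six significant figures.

Integral: ∫_12^28 1/x^4 dx = 0.000177717.
Boundary: ½(f(12) + f(28)) = ½(4.82253e-05 + 1.62693e-06) = 2.49261e-05.
Integral + boundary = 0.000202643.
Correction k=1: B_{2}/2! · (f^{(1)}(28) − f^{(1)}(12)) = 1/12 · (-2.32418e-07 − (-1.60751e-05)) = 1.32022e-06.
Partial sum through k=1: 0.000203963.
Correction k=2: B_{4}/4! · (f^{(3)}(28) − f^{(3)}(12)) = −1/720 · (-8.89355e-09 − (-3.34898e-06)) = -4.63901e-09.
Partial sum through k=2: 0.000203958.
Correction k=3: B_{6}/6! · (f^{(5)}(28) − f^{(5)}(12)) = 1/30240 · (-6.35253e-10 − (-1.30238e-06)) = 4.30471e-11.

S_3 ≈ 0.000203958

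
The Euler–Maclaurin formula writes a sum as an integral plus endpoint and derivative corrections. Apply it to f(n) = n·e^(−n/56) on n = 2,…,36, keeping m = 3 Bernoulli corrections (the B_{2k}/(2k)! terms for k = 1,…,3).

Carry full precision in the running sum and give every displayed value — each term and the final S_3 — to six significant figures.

S_3 ≈ 435.554

∫_2^36 x·e^(−x/56) dx evaluates to 425.187.
½[f(2) + f(36)] = ½[1.92983 + 18.9284] = 10.4291.
Running total after boundary: 435.616.
k=1: B_{2}/(2)! × [f^{(1)}(36) − f^{(1)}(2)] = 1/12 × (0.187781 − 0.930455) = -0.0618894.
After k=1: 435.554.
k=2: B_{4}/(4)! × [f^{(3)}(36) − f^{(3)}(2)] = −1/720 × (0.000395203 − 0.000912081) = 7.17886e-07.
After k=2: 435.554.
k=3: B_{6}/(6)! × [f^{(5)}(36) − f^{(5)}(2)] = 1/30240 × (2.32949e-07 − 4.87073e-07) = -8.40358e-12.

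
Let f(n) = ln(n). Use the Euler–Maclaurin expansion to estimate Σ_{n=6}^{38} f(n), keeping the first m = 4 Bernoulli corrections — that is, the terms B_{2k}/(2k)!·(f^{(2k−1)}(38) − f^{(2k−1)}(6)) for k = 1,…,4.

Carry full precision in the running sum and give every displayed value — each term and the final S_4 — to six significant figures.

S_4 ≈ 98.1807

The integral term ∫_6^38 ln(x) dx = 95.4777.
½[f(6) + f(38)] = ½[1.79176 + 3.63759] = 2.71467.
Running total after boundary: 98.1924.
k=1: B_{2}/(2)! × [f^{(1)}(38) − f^{(1)}(6)] = 1/12 × (0.0263158 − 0.166667) = -0.0116959.
Partial sum through k=1: 98.1807.
k=2: B_{4}/(4)! × [f^{(3)}(38) − f^{(3)}(6)] = −1/720 × (3.64485e-05 − 0.00925926) = 1.28095e-05.
Partial sum through k=2: 98.1807.
k=3: B_{6}/(6)! × [f^{(5)}(38) − f^{(5)}(6)] = 1/30240 × (3.02896e-07 − 0.00308642) = -1.02054e-07.
Partial sum through k=3: 98.1807.
k=4: B_{8}/(8)! × [f^{(7)}(38) − f^{(7)}(6)] = −1/1209600 × (6.29285e-09 − 0.00257202) = 2.12633e-09.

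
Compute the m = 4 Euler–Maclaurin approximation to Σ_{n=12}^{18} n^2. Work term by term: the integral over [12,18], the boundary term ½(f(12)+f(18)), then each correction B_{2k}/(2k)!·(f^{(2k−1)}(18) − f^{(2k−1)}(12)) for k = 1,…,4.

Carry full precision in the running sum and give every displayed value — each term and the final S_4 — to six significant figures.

∫_12^18 x^2 dx evaluates to 1368.00.
Endpoint term: (f(12) + f(18))/2 = (144.000 + 324.000)/2 = 234.000.
Integral + boundary = 1602.00.
k=1: B_{2}/(2)! × [f^{(1)}(18) − f^{(1)}(12)] = 1/12 × (36.0000 − 24.0000) = 1.00000.
Partial sum through k=1: 1603.00.
k=2: B_{4}/(4)! × [f^{(3)}(18) − f^{(3)}(12)] = −1/720 × (0.00000 − 0.00000) = 0.00000.
Partial sum through k=2: 1603.00.
k=3: B_{6}/(6)! × [f^{(5)}(18) − f^{(5)}(12)] = 1/30240 × (0.00000 − 0.00000) = 0.00000.
Partial sum through k=3: 1603.00.
k=4: B_{8}/(8)! × [f^{(7)}(18) − f^{(7)}(12)] = −1/1209600 × (0.00000 − 0.00000) = 0.00000.

S_4 ≈ 1603.00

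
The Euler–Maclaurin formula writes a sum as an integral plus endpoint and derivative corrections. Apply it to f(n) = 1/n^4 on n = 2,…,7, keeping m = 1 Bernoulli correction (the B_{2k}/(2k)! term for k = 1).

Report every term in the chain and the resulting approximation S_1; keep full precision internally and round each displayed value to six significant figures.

S_1 ≈ 0.0825499

Integral: ∫_2^7 1/x^4 dx = 0.0406948.
½[f(2) + f(7)] = ½[0.0625000 + 0.000416493] = 0.0314582.
Integral + boundary = 0.0721531.
k=1: B_{2}/(2)! × [f^{(1)}(7) − f^{(1)}(2)] = 1/12 × (-0.000237996 − (-0.125000)) = 0.0103968.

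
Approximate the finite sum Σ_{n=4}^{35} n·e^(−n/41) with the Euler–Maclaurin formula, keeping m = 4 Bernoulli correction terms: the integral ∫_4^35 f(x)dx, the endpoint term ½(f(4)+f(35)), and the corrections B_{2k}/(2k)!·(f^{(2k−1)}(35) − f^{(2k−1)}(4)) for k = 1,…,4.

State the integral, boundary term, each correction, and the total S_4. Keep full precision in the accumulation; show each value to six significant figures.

S_4 ≈ 355.744

∫_4^35 x·e^(−x/41) dx evaluates to 346.540.
Endpoint term: (f(4) + f(35))/2 = (3.62819 + 14.9049)/2 = 9.26654.
So far: 355.807.
Correction k=1: B_{2}/2! · (f^{(1)}(35) − f^{(1)}(4)) = 1/12 · (0.0623201 − 0.818555) = -0.0630195.
Running total after k=1: 355.744.
Correction k=2: B_{4}/4! · (f^{(3)}(35) − f^{(3)}(4)) = −1/720 · (0.000543741 − 0.00156612) = 1.41997e-06.
Running total after k=2: 355.744.
Correction k=3: B_{6}/6! · (f^{(5)}(35) − f^{(5)}(4)) = 1/30240 · (6.24871e-07 − 1.57364e-06) = -3.13748e-11.
Running total after k=3: 355.744.
Correction k=4: B_{8}/8! · (f^{(7)}(35) − f^{(7)}(4)) = −1/1209600 · (5.51029e-10 − 1.31804e-09) = 6.34105e-16.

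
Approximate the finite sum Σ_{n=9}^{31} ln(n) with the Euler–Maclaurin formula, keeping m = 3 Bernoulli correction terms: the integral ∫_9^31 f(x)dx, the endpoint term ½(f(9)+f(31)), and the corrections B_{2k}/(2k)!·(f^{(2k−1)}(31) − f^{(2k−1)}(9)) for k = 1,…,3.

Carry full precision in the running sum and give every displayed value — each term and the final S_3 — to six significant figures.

Integral: ∫_9^31 ln(x) dx = 64.6786.
½[f(9) + f(31)] = ½[2.19722 + 3.43399] = 2.81561.
Running total after boundary: 67.4942.
Order-1 term: 1/12 · (0.0322581 − 0.111111) = -0.00657109.
Partial sum through k=1: 67.4876.
Order-2 term: −1/720 · (6.71344e-05 − 0.00274348) = 3.71715e-06.
Partial sum through k=2: 67.4876.
Order-3 term: 1/30240 · (8.38306e-07 − 0.000406442) = -1.34128e-08.

S_3 ≈ 67.4876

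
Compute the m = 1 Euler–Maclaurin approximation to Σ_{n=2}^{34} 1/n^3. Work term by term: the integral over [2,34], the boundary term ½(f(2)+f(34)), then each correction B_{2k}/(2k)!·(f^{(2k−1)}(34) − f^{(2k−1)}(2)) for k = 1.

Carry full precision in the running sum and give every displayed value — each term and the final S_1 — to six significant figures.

S_1 ≈ 0.202705

∫_2^34 1/x^3 dx evaluates to 0.124567.
Boundary: ½(f(2) + f(34)) = ½(0.125000 + 2.54427e-05) = 0.0625127.
So far: 0.187080.
k=1: B_{2}/(2)! × [f^{(1)}(34) − f^{(1)}(2)] = 1/12 × (-2.24494e-06 − (-0.187500)) = 0.0156248.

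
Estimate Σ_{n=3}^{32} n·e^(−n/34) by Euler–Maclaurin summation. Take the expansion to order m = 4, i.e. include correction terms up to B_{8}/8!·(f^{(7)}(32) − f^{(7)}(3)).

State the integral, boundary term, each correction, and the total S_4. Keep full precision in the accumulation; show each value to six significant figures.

S_4 ≈ 283.766

The integral term ∫_3^32 x·e^(−x/34) dx = 276.218.
½[f(3) + f(32)] = ½[2.74664 + 12.4854] = 7.61601.
So far: 283.834.
k=1: B_{2}/(2)! × [f^{(1)}(32) − f^{(1)}(3)] = 1/12 × (0.0229511 − 0.834762) = -0.0676509.
Running total after k=1: 283.766.
k=2: B_{4}/(4)! × [f^{(3)}(32) − f^{(3)}(3)] = −1/720 × (0.000694886 − 0.00230610) = 2.23780e-06.
Running total after k=2: 283.766.
k=3: B_{6}/(6)! × [f^{(5)}(32) − f^{(5)}(3)] = 1/30240 × (1.18505e-06 − 3.36513e-06) = -7.20926e-11.
Running total after k=3: 283.766.
k=4: B_{8}/(8)! × [f^{(7)}(32) − f^{(7)}(3)] = −1/1209600 × (1.53027e-09 − 4.09633e-09) = 2.12142e-15.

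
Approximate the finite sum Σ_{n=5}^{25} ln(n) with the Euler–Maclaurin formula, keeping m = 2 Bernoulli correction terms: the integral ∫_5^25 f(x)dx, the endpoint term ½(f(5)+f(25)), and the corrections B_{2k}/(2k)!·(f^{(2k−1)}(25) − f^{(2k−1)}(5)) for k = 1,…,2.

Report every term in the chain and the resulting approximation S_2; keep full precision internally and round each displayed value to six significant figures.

S_2 ≈ 54.8256

∫_5^25 ln(x) dx evaluates to 52.4247.
Endpoint term: (f(5) + f(25))/2 = (1.60944 + 3.21888)/2 = 2.41416.
Running total after boundary: 54.8389.
k=1: B_{2}/(2)! × [f^{(1)}(25) − f^{(1)}(5)] = 1/12 × (0.0400000 − 0.200000) = -0.0133333.
Partial sum through k=1: 54.8255.
k=2: B_{4}/(4)! × [f^{(3)}(25) − f^{(3)}(5)] = −1/720 × (0.000128000 − 0.0160000) = 2.20444e-05.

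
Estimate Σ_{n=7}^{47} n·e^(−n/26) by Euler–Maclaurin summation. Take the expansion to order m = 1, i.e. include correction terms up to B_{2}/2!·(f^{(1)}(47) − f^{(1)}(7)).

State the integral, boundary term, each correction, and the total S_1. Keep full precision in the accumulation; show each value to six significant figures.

S_1 ≈ 350.622

∫_7^47 x·e^(−x/26) dx evaluates to 344.150.
Endpoint term: (f(7) + f(47))/2 = (5.34777 + 7.70952)/2 = 6.52864.
Running total after boundary: 350.679.
Correction k=1: B_{2}/2! · (f^{(1)}(47) − f^{(1)}(7)) = 1/12 · (-0.132488 − 0.558284) = -0.0575643.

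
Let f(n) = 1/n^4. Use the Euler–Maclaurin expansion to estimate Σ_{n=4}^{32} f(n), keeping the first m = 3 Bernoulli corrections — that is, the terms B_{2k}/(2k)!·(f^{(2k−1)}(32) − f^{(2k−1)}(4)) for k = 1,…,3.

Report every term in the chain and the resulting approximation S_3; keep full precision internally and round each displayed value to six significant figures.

S_3 ≈ 0.00746795

Integral: ∫_4^32 1/x^4 dx = 0.00519816.
Endpoint term: (f(4) + f(32))/2 = (0.00390625 + 9.53674e-07)/2 = 0.00195360.
So far: 0.00715176.
Order-1 term: 1/12 · (-1.19209e-07 − (-0.00390625)) = 0.000325511.
Running total after k=1: 0.00747727.
Order-2 term: −1/720 · (-3.49246e-09 − (-0.00732422)) = -1.01725e-05.
Running total after k=2: 0.00746710.
Order-3 term: 1/30240 · (-1.90994e-10 − (-0.0256348)) = 8.47710e-07.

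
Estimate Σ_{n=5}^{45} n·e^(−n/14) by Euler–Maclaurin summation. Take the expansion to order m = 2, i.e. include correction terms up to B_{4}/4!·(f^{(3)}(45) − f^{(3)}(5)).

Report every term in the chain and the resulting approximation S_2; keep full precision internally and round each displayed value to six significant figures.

S_2 ≈ 155.529

The integral term ∫_5^45 x·e^(−x/14) dx = 152.921.
Endpoint term: (f(5) + f(45))/2 = (3.49836 + 1.80828)/2 = 2.65332.
So far: 155.574.
Order-1 term: 1/12 · (-0.0889789 − 0.449789) = -0.0448974.
Running total after k=1: 155.529.
Order-2 term: −1/720 · (-4.39330e-05 − 0.00943436) = 1.31643e-05.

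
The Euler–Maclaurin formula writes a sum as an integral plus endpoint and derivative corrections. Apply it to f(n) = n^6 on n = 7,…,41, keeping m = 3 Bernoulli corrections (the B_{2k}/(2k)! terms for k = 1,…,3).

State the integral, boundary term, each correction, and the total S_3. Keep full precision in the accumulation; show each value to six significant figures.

∫_7^41 x^6 dx evaluates to 2.78219e+10.
Boundary: ½(f(7) + f(41)) = ½(117649 + 4.75010e+09) = 2.37511e+09.
Integral + boundary = 3.01970e+10.
k=1: B_{2}/(2)! × [f^{(1)}(41) − f^{(1)}(7)] = 1/12 × (6.95137e+08 − 100842) = 5.79197e+07.
Partial sum through k=1: 3.02550e+10.
k=2: B_{4}/(4)! × [f^{(3)}(41) − f^{(3)}(7)] = −1/720 × (8.27052e+06 − 41160.0) = -11429.7.
Partial sum through k=2: 3.02549e+10.
k=3: B_{6}/(6)! × [f^{(5)}(41) − f^{(5)}(7)] = 1/30240 × (29520.0 − 5040.00) = 0.809524.

S_3 ≈ 3.02549e+10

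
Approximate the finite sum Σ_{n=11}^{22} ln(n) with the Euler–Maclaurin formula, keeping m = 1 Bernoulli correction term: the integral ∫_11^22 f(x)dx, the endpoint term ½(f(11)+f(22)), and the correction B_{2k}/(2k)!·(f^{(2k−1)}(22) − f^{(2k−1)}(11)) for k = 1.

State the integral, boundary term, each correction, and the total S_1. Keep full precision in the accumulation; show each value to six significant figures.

S_1 ≈ 33.3668

∫_11^22 ln(x) dx evaluates to 30.6261.
½[f(11) + f(22)] = ½[2.39790 + 3.09104] = 2.74447.
Integral + boundary = 33.3706.
Order-1 term: 1/12 · (0.0454545 − 0.0909091) = -0.00378788.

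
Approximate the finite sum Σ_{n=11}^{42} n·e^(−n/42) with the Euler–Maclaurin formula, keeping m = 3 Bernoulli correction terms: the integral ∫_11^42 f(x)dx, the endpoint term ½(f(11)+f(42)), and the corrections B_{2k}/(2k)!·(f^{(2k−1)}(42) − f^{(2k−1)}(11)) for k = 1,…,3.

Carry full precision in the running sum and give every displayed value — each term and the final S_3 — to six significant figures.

∫_11^42 x·e^(−x/42) dx evaluates to 415.216.
Endpoint term: (f(11) + f(42))/2 = (8.46543 + 15.4509)/2 = 11.9582.
Running total after boundary: 427.174.
Correction k=1: B_{2}/2! · (f^{(1)}(42) − f^{(1)}(11)) = 1/12 · (0.00000 − 0.568027) = -0.0473355.
Running total after k=1: 427.127.
Correction k=2: B_{4}/4! · (f^{(3)}(42) − f^{(3)}(11)) = −1/720 · (0.000417097 − 0.00119456) = 1.07980e-06.
Running total after k=2: 427.127.
Correction k=3: B_{6}/6! · (f^{(5)}(42) − f^{(5)}(11)) = 1/30240 · (4.72899e-07 − 1.17183e-06) = -2.31126e-11.

S_3 ≈ 427.127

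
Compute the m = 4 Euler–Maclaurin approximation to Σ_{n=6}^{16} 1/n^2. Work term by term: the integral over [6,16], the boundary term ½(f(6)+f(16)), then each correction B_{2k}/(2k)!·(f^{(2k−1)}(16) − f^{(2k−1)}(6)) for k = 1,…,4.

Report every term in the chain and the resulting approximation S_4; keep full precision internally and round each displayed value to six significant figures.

S_4 ≈ 0.120735

Integral: ∫_6^16 1/x^2 dx = 0.104167.
Endpoint term: (f(6) + f(16))/2 = (0.0277778 + 0.00390625)/2 = 0.0158420.
So far: 0.120009.
Order-1 term: 1/12 · (-0.000488281 − (-0.00925926)) = 0.000730915.
Running total after k=1: 0.120740.
Order-2 term: −1/720 · (-2.28882e-05 − (-0.00308642)) = -4.25490e-06.
Running total after k=2: 0.120735.
Order-3 term: 1/30240 · (-2.68221e-06 − (-0.00257202)) = 8.49648e-08.
Running total after k=3: 0.120735.
Order-4 term: −1/1209600 · (-5.86733e-07 − (-0.00400091)) = -3.30715e-09.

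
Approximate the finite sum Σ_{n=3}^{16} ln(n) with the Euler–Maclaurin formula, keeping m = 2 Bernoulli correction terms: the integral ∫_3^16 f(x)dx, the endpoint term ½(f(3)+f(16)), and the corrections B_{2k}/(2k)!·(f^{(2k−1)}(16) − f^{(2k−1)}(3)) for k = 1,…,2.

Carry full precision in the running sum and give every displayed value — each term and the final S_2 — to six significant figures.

S_2 ≈ 29.9787

Integral: ∫_3^16 ln(x) dx = 28.0656.
Boundary: ½(f(3) + f(16)) = ½(1.09861 + 2.77259) = 1.93560.
Running total after boundary: 30.0012.
Order-1 term: 1/12 · (0.0625000 − 0.333333) = -0.0225694.
Partial sum through k=1: 29.9786.
Order-2 term: −1/720 · (0.000488281 − 0.0740741) = 0.000102202.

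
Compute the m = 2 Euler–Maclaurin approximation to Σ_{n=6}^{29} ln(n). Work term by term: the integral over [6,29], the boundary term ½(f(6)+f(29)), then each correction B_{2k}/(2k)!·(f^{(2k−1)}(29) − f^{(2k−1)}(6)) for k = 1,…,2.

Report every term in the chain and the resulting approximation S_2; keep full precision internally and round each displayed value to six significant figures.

S_2 ≈ 66.4695

∫_6^29 ln(x) dx evaluates to 63.9010.
Boundary: ½(f(6) + f(29)) = ½(1.79176 + 3.36730) = 2.57953.
Running total after boundary: 66.4805.
Order-1 term: 1/12 · (0.0344828 − 0.166667) = -0.0110153.
Running total after k=1: 66.4695.
Order-2 term: −1/720 · (8.20042e-05 − 0.00925926) = 1.27462e-05.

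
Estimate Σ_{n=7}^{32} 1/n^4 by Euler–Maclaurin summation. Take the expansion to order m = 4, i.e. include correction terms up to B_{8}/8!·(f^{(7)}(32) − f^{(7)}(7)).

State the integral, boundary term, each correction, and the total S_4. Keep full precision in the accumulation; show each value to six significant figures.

S_4 ≈ 0.00118999

Integral: ∫_7^32 1/x^4 dx = 0.000961645.
Boundary: ½(f(7) + f(32)) = ½(0.000416493 + 9.53674e-07) = 0.000208723.
So far: 0.00117037.
Order-1 term: 1/12 · (-1.19209e-07 − (-0.000237996)) = 1.98231e-05.
After k=1: 0.00119019.
Order-2 term: −1/720 · (-3.49246e-09 − (-0.000145712)) = -2.02373e-07.
After k=2: 0.00118999.
Order-3 term: 1/30240 · (-1.90994e-10 − (-0.000166528)) = 5.50687e-09.
After k=3: 0.00118999.
Order-4 term: −1/1209600 · (-1.67866e-11 − (-0.000305868)) = -2.52867e-10.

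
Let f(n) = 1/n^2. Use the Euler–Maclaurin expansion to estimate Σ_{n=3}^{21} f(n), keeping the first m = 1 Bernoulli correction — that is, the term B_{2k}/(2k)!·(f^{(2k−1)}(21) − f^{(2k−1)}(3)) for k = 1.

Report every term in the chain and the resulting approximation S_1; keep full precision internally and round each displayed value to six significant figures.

Integral: ∫_3^21 1/x^2 dx = 0.285714.
Boundary: ½(f(3) + f(21)) = ½(0.111111 + 0.00226757) = 0.0566893.
Running total after boundary: 0.342404.
k=1: B_{2}/(2)! × [f^{(1)}(21) − f^{(1)}(3)] = 1/12 × (-0.000215959 − (-0.0740741)) = 0.00615484.

S_1 ≈ 0.348558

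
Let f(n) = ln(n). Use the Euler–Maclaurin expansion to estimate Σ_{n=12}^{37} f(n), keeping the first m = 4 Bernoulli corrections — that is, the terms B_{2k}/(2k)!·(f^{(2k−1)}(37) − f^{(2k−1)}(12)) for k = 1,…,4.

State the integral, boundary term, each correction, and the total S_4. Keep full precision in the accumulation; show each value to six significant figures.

S_4 ≈ 81.8283

∫_12^37 ln(x) dx evaluates to 78.7851.
Boundary: ½(f(12) + f(37)) = ½(2.48491 + 3.61092) = 3.04791.
Integral + boundary = 81.8330.
Correction k=1: B_{2}/2! · (f^{(1)}(37) − f^{(1)}(12)) = 1/12 · (0.0270270 − 0.0833333) = -0.00469219.
After k=1: 81.8283.
Correction k=2: B_{4}/4! · (f^{(3)}(37) − f^{(3)}(12)) = −1/720 · (3.94843e-05 − 0.00115741) = 1.55267e-06.
After k=2: 81.8283.
Correction k=3: B_{6}/6! · (f^{(5)}(37) − f^{(5)}(12)) = 1/30240 · (3.46101e-07 − 9.64506e-05) = -3.17806e-09.
After k=3: 81.8283.
Correction k=4: B_{8}/8! · (f^{(7)}(37) − f^{(7)}(12)) = −1/1209600 · (7.58439e-09 − 2.00939e-05) = 1.66057e-11.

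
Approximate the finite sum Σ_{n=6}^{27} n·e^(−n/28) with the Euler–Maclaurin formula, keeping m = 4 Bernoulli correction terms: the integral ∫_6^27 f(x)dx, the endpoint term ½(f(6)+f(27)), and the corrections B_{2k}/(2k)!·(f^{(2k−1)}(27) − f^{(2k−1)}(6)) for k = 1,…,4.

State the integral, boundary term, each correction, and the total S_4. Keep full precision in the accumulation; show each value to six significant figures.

Integral: ∫_6^27 x·e^(−x/28) dx = 181.243.
Endpoint term: (f(6) + f(27))/2 = (4.84271 + 10.2939)/2 = 7.56830.
Running total after boundary: 188.811.
Correction k=1: B_{2}/2! · (f^{(1)}(27) − f^{(1)}(6)) = 1/12 · (0.0136163 − 0.634164) = -0.0517123.
After k=1: 188.759.
Correction k=2: B_{4}/4! · (f^{(3)}(27) − f^{(3)}(6)) = −1/720 · (0.000989958 − 0.00286786) = 2.60819e-06.
After k=2: 188.759.
Correction k=3: B_{6}/6! · (f^{(5)}(27) − f^{(5)}(6)) = 1/30240 · (2.50325e-06 − 6.28422e-06) = -1.25032e-10.
After k=3: 188.759.
Correction k=4: B_{8}/8! · (f^{(7)}(27) − f^{(7)}(6)) = −1/1209600 · (4.77525e-09 − 1.13654e-08) = 5.44819e-15.

S_4 ≈ 188.759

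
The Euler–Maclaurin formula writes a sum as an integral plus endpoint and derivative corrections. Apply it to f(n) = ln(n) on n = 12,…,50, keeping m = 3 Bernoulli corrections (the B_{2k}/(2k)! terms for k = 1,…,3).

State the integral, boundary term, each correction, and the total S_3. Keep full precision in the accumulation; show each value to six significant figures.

The integral term ∫_12^50 ln(x) dx = 127.782.
½[f(12) + f(50)] = ½[2.48491 + 3.91202] = 3.19846.
Running total after boundary: 130.981.
Order-1 term: 1/12 · (0.0200000 − 0.0833333) = -0.00527778.
After k=1: 130.975.
Order-2 term: −1/720 · (1.60000e-05 − 0.00115741) = 1.58529e-06.
After k=2: 130.975.
Order-3 term: 1/30240 · (7.68000e-08 − 9.64506e-05) = -3.18696e-09.

S_3 ≈ 130.975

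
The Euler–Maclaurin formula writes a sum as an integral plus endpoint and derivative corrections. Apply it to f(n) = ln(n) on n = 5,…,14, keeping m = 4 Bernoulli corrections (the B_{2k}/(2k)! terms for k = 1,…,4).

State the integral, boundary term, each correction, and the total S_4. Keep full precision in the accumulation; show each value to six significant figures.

The integral term ∫_5^14 ln(x) dx = 19.8996.
Boundary: ½(f(5) + f(14)) = ½(1.60944 + 2.63906) = 2.12425.
So far: 22.0239.
Order-1 term: 1/12 · (0.0714286 − 0.200000) = -0.0107143.
Partial sum through k=1: 22.0131.
Order-2 term: −1/720 · (0.000728863 − 0.0160000) = 2.12099e-05.
Partial sum through k=2: 22.0132.
Order-3 term: 1/30240 · (4.46243e-05 − 0.00768000) = -2.52493e-07.
Partial sum through k=3: 22.0132.
Order-4 term: −1/1209600 · (6.83024e-06 − 0.00921600) = 7.61340e-09.

S_4 ≈ 22.0132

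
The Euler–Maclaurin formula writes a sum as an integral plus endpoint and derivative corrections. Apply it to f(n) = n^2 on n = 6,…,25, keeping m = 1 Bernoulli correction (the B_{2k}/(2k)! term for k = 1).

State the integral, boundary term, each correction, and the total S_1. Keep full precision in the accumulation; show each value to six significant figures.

∫_6^25 x^2 dx evaluates to 5136.33.
Boundary: ½(f(6) + f(25)) = ½(36.0000 + 625.000) = 330.500.
Running total after boundary: 5466.83.
Order-1 term: 1/12 · (50.0000 − 12.0000) = 3.16667.

S_1 ≈ 5470.00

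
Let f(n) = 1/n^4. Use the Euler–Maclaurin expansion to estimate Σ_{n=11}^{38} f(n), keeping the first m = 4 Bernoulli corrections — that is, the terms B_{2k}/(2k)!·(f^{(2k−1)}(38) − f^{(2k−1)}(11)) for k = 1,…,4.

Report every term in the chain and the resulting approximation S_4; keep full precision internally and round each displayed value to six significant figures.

S_4 ≈ 0.000280811

The integral term ∫_11^38 1/x^4 dx = 0.000244364.
½[f(11) + f(38)] = ½[6.83013e-05 + 4.79585e-07] = 3.43905e-05.
Integral + boundary = 0.000278754.
Correction k=1: B_{2}/2! · (f^{(1)}(38) − f^{(1)}(11)) = 1/12 · (-5.04826e-08 − (-2.48369e-05)) = 2.06553e-06.
Running total after k=1: 0.000280820.
Correction k=2: B_{4}/4! · (f^{(3)}(38) − f^{(3)}(11)) = −1/720 · (-1.04881e-09 − (-6.15790e-06)) = -8.55118e-09.
Running total after k=2: 0.000280811.
Correction k=3: B_{6}/6! · (f^{(5)}(38) − f^{(5)}(11)) = 1/30240 · (-4.06740e-11 − (-2.84994e-06)) = 9.42426e-11.
Running total after k=3: 0.000280811.
Correction k=4: B_{8}/8! · (f^{(7)}(38) − f^{(7)}(11)) = −1/1209600 · (-2.53508e-12 − (-2.11979e-06)) = -1.75247e-12.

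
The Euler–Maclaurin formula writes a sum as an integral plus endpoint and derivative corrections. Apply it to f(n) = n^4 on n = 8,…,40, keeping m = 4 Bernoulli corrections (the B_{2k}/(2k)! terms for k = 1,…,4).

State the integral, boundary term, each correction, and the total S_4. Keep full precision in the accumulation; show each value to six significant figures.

S_4 ≈ 2.17767e+07

Integral: ∫_8^40 x^4 dx = 2.04734e+07.
Endpoint term: (f(8) + f(40))/2 = (4096.00 + 2.56000e+06)/2 = 1.28205e+06.
So far: 2.17555e+07.
Order-1 term: 1/12 · (256000 − 2048.00) = 21162.7.
Partial sum through k=1: 2.17767e+07.
Order-2 term: −1/720 · (960.000 − 192.000) = -1.06667.
Partial sum through k=2: 2.17767e+07.
Order-3 term: 1/30240 · (0.00000 − 0.00000) = 0.00000.
Partial sum through k=3: 2.17767e+07.
Order-4 term: −1/1209600 · (0.00000 − 0.00000) = 0.00000.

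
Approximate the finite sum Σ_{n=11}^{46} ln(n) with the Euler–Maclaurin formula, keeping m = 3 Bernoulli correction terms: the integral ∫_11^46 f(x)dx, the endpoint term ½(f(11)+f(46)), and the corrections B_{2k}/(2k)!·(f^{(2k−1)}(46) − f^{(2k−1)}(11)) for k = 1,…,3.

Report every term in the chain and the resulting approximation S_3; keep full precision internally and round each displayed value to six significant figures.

∫_11^46 ln(x) dx evaluates to 114.741.
Boundary: ½(f(11) + f(46)) = ½(2.39790 + 3.82864) = 3.11327.
Running total after boundary: 117.854.
Order-1 term: 1/12 · (0.0217391 − 0.0909091) = -0.00576416.
Partial sum through k=1: 117.848.
Order-2 term: −1/720 · (2.05474e-05 − 0.00150263) = 2.05845e-06.
Partial sum through k=2: 117.848.
Order-3 term: 1/30240 · (1.16526e-07 − 0.000149021) = -4.92409e-09.

S_3 ≈ 117.848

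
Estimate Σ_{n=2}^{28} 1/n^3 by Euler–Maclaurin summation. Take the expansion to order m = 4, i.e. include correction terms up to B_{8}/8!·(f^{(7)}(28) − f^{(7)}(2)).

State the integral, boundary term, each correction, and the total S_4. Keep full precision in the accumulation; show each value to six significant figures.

S_4 ≈ 0.201387

The integral term ∫_2^28 1/x^3 dx = 0.124362.
Endpoint term: (f(2) + f(28))/2 = (0.125000 + 4.55539e-05)/2 = 0.0625228.
Running total after boundary: 0.186885.
k=1: B_{2}/(2)! × [f^{(1)}(28) − f^{(1)}(2)] = 1/12 × (-4.88078e-06 − (-0.187500)) = 0.0156246.
After k=1: 0.202510.
k=2: B_{4}/(4)! × [f^{(3)}(28) − f^{(3)}(2)] = −1/720 × (-1.24510e-07 − (-0.937500)) = -0.00130208.
After k=2: 0.201208.
k=3: B_{6}/(6)! × [f^{(5)}(28) − f^{(5)}(2)] = 1/30240 × (-6.67016e-09 − (-9.84375)) = 0.000325521.
After k=3: 0.201533.
k=4: B_{8}/(8)! × [f^{(7)}(28) − f^{(7)}(2)] = −1/1209600 × (-6.12566e-10 − (-177.188)) = -0.000146484.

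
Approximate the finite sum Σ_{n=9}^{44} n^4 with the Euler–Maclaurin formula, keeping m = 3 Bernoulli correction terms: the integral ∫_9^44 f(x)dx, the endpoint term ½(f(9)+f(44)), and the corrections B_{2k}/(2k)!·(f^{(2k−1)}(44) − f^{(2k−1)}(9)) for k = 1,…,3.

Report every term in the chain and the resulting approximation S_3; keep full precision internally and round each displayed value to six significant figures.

S_3 ≈ 3.48769e+07

∫_9^44 x^4 dx evaluates to 3.29714e+07.
Endpoint term: (f(9) + f(44))/2 = (6561.00 + 3.74810e+06)/2 = 1.87733e+06.
Running total after boundary: 3.48488e+07.
Order-1 term: 1/12 · (340736 − 2916.00) = 28151.7.
Running total after k=1: 3.48769e+07.
Order-2 term: −1/720 · (1056.00 − 216.000) = -1.16667.
Running total after k=2: 3.48769e+07.
Order-3 term: 1/30240 · (0.00000 − 0.00000) = 0.00000.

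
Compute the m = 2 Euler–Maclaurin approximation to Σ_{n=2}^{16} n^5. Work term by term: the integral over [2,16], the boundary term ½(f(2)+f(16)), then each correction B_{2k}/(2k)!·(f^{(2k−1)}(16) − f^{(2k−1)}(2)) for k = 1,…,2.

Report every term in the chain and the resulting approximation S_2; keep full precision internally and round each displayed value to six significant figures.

The integral term ∫_2^16 x^5 dx = 2.79619e+06.
Boundary: ½(f(2) + f(16)) = ½(32.0000 + 1.04858e+06) = 524304.
Integral + boundary = 3.32050e+06.
Order-1 term: 1/12 · (327680 − 80.0000) = 27300.0.
Partial sum through k=1: 3.34780e+06.
Order-2 term: −1/720 · (15360.0 − 240.000) = -21.0000.

S_2 ≈ 3.34778e+06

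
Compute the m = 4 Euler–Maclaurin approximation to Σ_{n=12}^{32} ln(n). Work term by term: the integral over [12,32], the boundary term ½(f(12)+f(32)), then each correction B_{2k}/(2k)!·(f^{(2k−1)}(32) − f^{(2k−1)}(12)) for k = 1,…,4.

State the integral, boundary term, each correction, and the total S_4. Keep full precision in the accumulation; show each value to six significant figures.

S_4 ≈ 64.0557

Integral: ∫_12^32 ln(x) dx = 61.0847.
Endpoint term: (f(12) + f(32))/2 = (2.48491 + 3.46574)/2 = 2.97532.
So far: 64.0600.
Correction k=1: B_{2}/2! · (f^{(1)}(32) − f^{(1)}(12)) = 1/12 · (0.0312500 − 0.0833333) = -0.00434028.
Partial sum through k=1: 64.0557.
Correction k=2: B_{4}/4! · (f^{(3)}(32) − f^{(3)}(12)) = −1/720 · (6.10352e-05 − 0.00115741) = 1.52274e-06.
Partial sum through k=2: 64.0557.
Correction k=3: B_{6}/6! · (f^{(5)}(32) − f^{(5)}(12)) = 1/30240 · (7.15256e-07 − 9.64506e-05) = -3.16585e-09.
Partial sum through k=3: 64.0557.
Correction k=4: B_{8}/8! · (f^{(7)}(32) − f^{(7)}(12)) = −1/1209600 · (2.09548e-08 − 2.00939e-05) = 1.65947e-11.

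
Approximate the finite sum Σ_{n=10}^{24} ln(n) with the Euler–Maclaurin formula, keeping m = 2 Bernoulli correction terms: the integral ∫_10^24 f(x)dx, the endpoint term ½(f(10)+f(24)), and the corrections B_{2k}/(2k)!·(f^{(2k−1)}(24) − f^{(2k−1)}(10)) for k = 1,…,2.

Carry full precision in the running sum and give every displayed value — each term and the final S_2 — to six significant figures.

∫_10^24 ln(x) dx evaluates to 39.2474.
Endpoint term: (f(10) + f(24))/2 = (2.30259 + 3.17805)/2 = 2.74032.
Running total after boundary: 41.9878.
k=1: B_{2}/(2)! × [f^{(1)}(24) − f^{(1)}(10)] = 1/12 × (0.0416667 − 0.100000) = -0.00486111.
Partial sum through k=1: 41.9829.
k=2: B_{4}/(4)! × [f^{(3)}(24) − f^{(3)}(10)] = −1/720 × (0.000144676 − 0.00200000) = 2.57684e-06.

S_2 ≈ 41.9829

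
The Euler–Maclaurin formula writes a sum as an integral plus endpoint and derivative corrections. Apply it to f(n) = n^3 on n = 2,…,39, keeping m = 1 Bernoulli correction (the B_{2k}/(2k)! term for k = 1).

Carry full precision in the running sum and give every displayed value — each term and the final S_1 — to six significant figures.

S_1 ≈ 608399

The integral term ∫_2^39 x^3 dx = 578356.
½[f(2) + f(39)] = ½[8.00000 + 59319.0] = 29663.5.
So far: 608020.
Correction k=1: B_{2}/2! · (f^{(1)}(39) − f^{(1)}(2)) = 1/12 · (4563.00 − 12.0000) = 379.250.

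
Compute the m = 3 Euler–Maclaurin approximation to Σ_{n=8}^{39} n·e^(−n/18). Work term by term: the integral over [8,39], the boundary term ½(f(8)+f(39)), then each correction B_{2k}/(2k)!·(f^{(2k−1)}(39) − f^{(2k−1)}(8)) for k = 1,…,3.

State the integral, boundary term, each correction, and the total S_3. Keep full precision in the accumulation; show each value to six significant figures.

S_3 ≈ 187.293

The integral term ∫_8^39 x·e^(−x/18) dx = 182.535.
Boundary: ½(f(8) + f(39)) = ½(5.12944 + 4.46779) = 4.79862.
So far: 187.334.
Order-1 term: 1/12 · (-0.133652 − 0.356211) = -0.0408219.
Running total after k=1: 187.293.
Order-2 term: −1/720 · (0.000294647 − 0.00505732) = 6.61483e-06.
Running total after k=2: 187.293.
Order-3 term: 1/30240 · (3.09198e-06 − 2.78248e-05) = -8.17883e-10.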